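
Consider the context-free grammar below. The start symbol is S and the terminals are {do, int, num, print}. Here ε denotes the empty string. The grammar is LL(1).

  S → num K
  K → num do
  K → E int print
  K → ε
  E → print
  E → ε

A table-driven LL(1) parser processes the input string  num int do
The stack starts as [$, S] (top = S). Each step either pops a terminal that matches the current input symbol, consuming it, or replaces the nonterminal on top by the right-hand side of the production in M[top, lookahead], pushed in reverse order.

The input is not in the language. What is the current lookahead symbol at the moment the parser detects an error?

     Stack          Input         Action
  1  $ S            num int do $  expand S → num K
  2  $ K num        num int do $  match num
  3  $ K            int do $      expand K → E int print
  4  $ print int E  int do $      expand E → ε
  5  $ print int    int do $      match int
  6  $ print        do $          error: top is terminal print but lookahead is do

do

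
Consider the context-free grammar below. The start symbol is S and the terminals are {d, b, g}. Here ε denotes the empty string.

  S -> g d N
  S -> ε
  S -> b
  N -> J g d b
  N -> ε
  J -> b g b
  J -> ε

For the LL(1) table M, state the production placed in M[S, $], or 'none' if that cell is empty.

FIRST(S) = {ε, b, g}
FIRST(J) = {ε, b}
FIRST(N) = {ε, b, g}  (via J g d b)
FOLLOW(S) includes $ since S is the start symbol.
FOLLOW(S): S appears on no right-hand side. Thus FOLLOW(S) = {$}.
For S -> g d N: FIRST(g d N) = {g}, so it goes in M[S, t] for t ∈ {g}.
For S -> ε: FIRST(ε) = {ε}, so it goes in M[S, t] for t ∈ {}; since ε ∈ FIRST, also for every t ∈ FOLLOW(S) = {$}.
For S -> b: FIRST(b) = {b}, so it goes in M[S, t] for t ∈ {b}.

S -> ε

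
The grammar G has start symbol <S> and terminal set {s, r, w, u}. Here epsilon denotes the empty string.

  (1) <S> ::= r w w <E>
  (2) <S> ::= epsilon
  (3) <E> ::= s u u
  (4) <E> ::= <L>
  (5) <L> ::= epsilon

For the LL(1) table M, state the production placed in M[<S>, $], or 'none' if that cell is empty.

FIRST(<S>): from <S>::=r w w <E> we get {r}; from <S>::=epsilon we get {epsilon}. So FIRST(<S>) = {epsilon, r}.
FIRST(<L>): from <L>::=epsilon we get {epsilon}. So FIRST(<L>) = {epsilon}.
FIRST(<E>): from <E>::=s u u we get {s}; from <E>::=<L> we get {epsilon}. So FIRST(<E>) = {epsilon, s}.
FOLLOW(<S>) includes $ since <S> is the start symbol.
FOLLOW(<S>): <S> appears on no right-hand side. Thus FOLLOW(<S>) = {$}.
For <S> ::= r w w <E>: FIRST(r w w <E>) = {r}, so it goes in M[<S>, t] for t ∈ {r}.
For <S> ::= epsilon: FIRST(epsilon) = {epsilon}, so it goes in M[<S>, t] for t ∈ {}; since epsilon ∈ FIRST, also for every t ∈ FOLLOW(<S>) = {$}.

<S> ::= epsilon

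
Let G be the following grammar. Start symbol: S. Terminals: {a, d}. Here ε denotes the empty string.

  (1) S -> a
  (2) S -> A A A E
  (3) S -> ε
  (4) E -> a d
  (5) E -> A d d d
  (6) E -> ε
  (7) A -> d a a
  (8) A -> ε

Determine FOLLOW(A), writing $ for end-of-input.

{$, a, d}

FIRST(A): from A->d a a we get {d}; from A->ε we get {ε}. So FIRST(A) = {ε, d}.
FIRST(E): from E->a d we get {a}; from E->A d d d we get {d}; from E->ε we get {ε}. So FIRST(E) = {ε, a, d}.
FIRST(S): from S->a we get {a}; from S->A A A E we get {ε, a, d}; from S->ε we get {ε}. So FIRST(S) = {ε, a, d}.
FOLLOW(S) includes $ since S is the start symbol.
FOLLOW(S): S appears on no right-hand side. Thus FOLLOW(S) = {$}.
FOLLOW(E): in S->A A A E, the suffix after E is empty, so FOLLOW(E) ⊇ FOLLOW(S) = {$}. Thus FOLLOW(E) = {$}.
FOLLOW(A): in S->A A A E (occurrence 1), A is followed by A A E with FIRST {ε, a, d}; in S->A A A E (occurrence 1), the suffix after A is nullable, so FOLLOW(A) ⊇ FOLLOW(S) = {$}; in S->A A A E (occurrence 2), A is followed by A E with FIRST {ε, a, d}; in S->A A A E (occurrence 2), the suffix after A is nullable, so FOLLOW(A) ⊇ FOLLOW(S) = {$}; in S->A A A E (occurrence 3), A is followed by E with FIRST {ε, a, d}; in S->A A A E (occurrence 3), the suffix after A is nullable, so FOLLOW(A) ⊇ FOLLOW(S) = {$}; in E->A d d d, A is followed by d d d with FIRST {d}. Thus FOLLOW(A) = {$, a, d}.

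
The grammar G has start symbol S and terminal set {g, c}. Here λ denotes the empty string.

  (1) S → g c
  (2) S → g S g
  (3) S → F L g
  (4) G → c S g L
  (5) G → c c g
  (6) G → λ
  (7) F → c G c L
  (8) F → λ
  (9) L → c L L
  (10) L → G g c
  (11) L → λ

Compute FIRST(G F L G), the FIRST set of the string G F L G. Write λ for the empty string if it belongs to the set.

{λ, c, g}

FIRST(G): from G→c S g L we get {c}; from G→c c g we get {c}; from G→λ we get {λ}. So FIRST(G) = {λ, c}.
FIRST(F): from F→c G c L we get {c}; from F→λ we get {λ}. So FIRST(F) = {λ, c}.
FIRST(L): from L→c L L we get {c}; from L→G g c we get {c, g}; from L→λ we get {λ}. So FIRST(L) = {λ, c, g}.
FIRST(S): from S→g c we get {g}; from S→g S g we get {g}; from S→F L g we get {c, g}. So FIRST(S) = {c, g}.
FIRST(G F L G): take FIRST of each symbol in turn, carrying on past any symbol whose FIRST contains λ; result {λ, c, g}.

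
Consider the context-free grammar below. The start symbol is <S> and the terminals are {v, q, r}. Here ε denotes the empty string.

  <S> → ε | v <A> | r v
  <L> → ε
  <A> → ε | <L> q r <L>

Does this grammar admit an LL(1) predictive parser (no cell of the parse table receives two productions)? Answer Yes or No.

Yes

FIRST(<S>) = {ε, r, v}
FIRST(<L>) = {ε}
FIRST(<A>) = {ε, q}
FOLLOW(<S>) = {$}
FOLLOW(<L>) = {$, q}
FOLLOW(<A>) = {$}
Each cell of M receives at most one production.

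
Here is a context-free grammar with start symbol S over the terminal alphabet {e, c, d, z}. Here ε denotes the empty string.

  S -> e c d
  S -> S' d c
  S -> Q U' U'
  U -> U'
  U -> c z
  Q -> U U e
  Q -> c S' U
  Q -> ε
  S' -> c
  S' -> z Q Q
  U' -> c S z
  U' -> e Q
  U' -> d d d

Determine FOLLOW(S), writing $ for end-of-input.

FIRST(S') = {c, z}
FIRST(U') = {c, d, e}
FIRST(U) = {c, d, e}  (via U')
FIRST(Q) = {ε, c, d, e}  (via U U e)
FIRST(S) = {c, d, e, z}  (via S' d c, Q U' U')
FOLLOW(S) includes $ since S is the start symbol.
FOLLOW(S): in U'->c S z, S is followed by z with FIRST {z}. Thus FOLLOW(S) = {$, z}.
FOLLOW(S'): in S->S' d c, S' is followed by d c with FIRST {d}; in Q->c S' U, S' is followed by U with FIRST {c, d, e}. Thus FOLLOW(S') = {c, d, e}.
FOLLOW(U): in Q->U U e (occurrence 1), U is followed by U e with FIRST {c, d, e}; in Q->U U e (occurrence 2), U is followed by e with FIRST {e}; in Q->c S' U, the suffix after U is empty, so FOLLOW(U) ⊇ FOLLOW(Q) = {$, c, d, e, z}. Thus FOLLOW(U) = {$, c, d, e, z}.
FOLLOW(U'): in S->Q U' U' (occurrence 1), U' is followed by U' with FIRST {c, d, e}; in S->Q U' U' (occurrence 2), the suffix after U' is empty, so FOLLOW(U') ⊇ FOLLOW(S) = {$, z}; in U->U', the suffix after U' is empty, so FOLLOW(U') ⊇ FOLLOW(U) = {$, c, d, e, z}. Thus FOLLOW(U') = {$, c, d, e, z}.
FOLLOW(Q): in S->Q U' U', Q is followed by U' U' with FIRST {c, d, e}; in S'->z Q Q (occurrence 1), Q is followed by Q with FIRST {ε, c, d, e}; in S'->z Q Q (occurrence 1), the suffix after Q is nullable, so FOLLOW(Q) ⊇ FOLLOW(S') = {c, d, e}; in S'->z Q Q (occurrence 2), the suffix after Q is empty, so FOLLOW(Q) ⊇ FOLLOW(S') = {c, d, e}; in U'->e Q, the suffix after Q is empty, so FOLLOW(Q) ⊇ FOLLOW(U') = {$, c, d, e, z}. Thus FOLLOW(Q) = {$, c, d, e, z}.

{$, z}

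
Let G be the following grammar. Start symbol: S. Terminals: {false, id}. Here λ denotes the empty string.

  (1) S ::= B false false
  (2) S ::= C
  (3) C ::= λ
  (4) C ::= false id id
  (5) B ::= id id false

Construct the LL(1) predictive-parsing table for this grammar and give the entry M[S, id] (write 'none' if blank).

S ::= B false false

FIRST(C): from C::=λ we get {λ}; from C::=false id id we get {false}. So FIRST(C) = {λ, false}.
FIRST(B): from B::=id id false we get {id}. So FIRST(B) = {id}.
FIRST(S): from S::=B false false we get {id}; from S::=C we get {λ, false}. So FIRST(S) = {λ, false, id}.
FOLLOW(S) includes $ since S is the start symbol.
FOLLOW(S): S appears on no right-hand side. Thus FOLLOW(S) = {$}.
For S ::= B false false: FIRST(B false false) = {id}, so it goes in M[S, t] for t ∈ {id}.
For S ::= C: FIRST(C) = {λ, false}, so it goes in M[S, t] for t ∈ {false}; since λ ∈ FIRST, also for every t ∈ FOLLOW(S) = {$}.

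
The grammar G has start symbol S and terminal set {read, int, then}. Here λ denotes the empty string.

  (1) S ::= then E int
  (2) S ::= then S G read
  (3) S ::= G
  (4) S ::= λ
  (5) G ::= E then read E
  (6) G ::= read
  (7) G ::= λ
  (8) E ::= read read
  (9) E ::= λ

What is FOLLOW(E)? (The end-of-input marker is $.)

{$, int, read, then}

FIRST(E): from E::=read read we get {read}; from E::=λ we get {λ}. So FIRST(E) = {λ, read}.
FIRST(G): from G::=E then read E we get {read, then}; from G::=read we get {read}; from G::=λ we get {λ}. So FIRST(G) = {λ, read, then}.
FIRST(S): from S::=then E int we get {then}; from S::=then S G read we get {then}; from S::=G we get {λ, read, then}; from S::=λ we get {λ}. So FIRST(S) = {λ, read, then}.
FOLLOW(S) includes $ since S is the start symbol.
FOLLOW(S): in S::=then S G read, S is followed by G read with FIRST {read, then}. Thus FOLLOW(S) = {$, read, then}.
FOLLOW(G): in S::=then S G read, G is followed by read with FIRST {read}; in S::=G, the suffix after G is empty, so FOLLOW(G) ⊇ FOLLOW(S) = {$, read, then}. Thus FOLLOW(G) = {$, read, then}.
FOLLOW(E): in S::=then E int, E is followed by int with FIRST {int}; in G::=E then read E (occurrence 1), E is followed by then read E with FIRST {then}; in G::=E then read E (occurrence 2), the suffix after E is empty, so FOLLOW(E) ⊇ FOLLOW(G) = {$, read, then}. Thus FOLLOW(E) = {$, int, read, then}.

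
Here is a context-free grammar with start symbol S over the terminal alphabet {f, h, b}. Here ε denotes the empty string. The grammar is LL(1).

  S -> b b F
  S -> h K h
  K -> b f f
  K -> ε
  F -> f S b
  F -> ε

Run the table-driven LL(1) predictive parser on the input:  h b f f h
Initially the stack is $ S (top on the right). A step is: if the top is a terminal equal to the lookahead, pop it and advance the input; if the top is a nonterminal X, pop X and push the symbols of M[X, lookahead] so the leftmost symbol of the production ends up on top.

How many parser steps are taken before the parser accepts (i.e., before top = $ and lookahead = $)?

7

     Stack      Input        Action
  1  $ S        h b f f h $  expand S -> h K h
  2  $ h K h    h b f f h $  match h
  3  $ h K      b f f h $    expand K -> b f f
  4  $ h f f b  b f f h $    match b
  5  $ h f f    f f h $      match f
  6  $ h f      f h $        match f
  7  $ h        h $          match h
Accept reached after 7 steps.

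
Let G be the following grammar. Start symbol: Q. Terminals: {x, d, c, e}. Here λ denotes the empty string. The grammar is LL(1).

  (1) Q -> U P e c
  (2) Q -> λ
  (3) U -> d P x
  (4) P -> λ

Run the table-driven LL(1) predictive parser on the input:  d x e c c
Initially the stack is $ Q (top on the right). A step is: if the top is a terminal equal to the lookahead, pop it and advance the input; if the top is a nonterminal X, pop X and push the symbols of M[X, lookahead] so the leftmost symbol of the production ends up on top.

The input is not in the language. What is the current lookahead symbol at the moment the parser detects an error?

c

     Stack          Input        Action
  1  $ Q            d x e c c $  expand Q -> U P e c
  2  $ c e P U      d x e c c $  expand U -> d P x
  3  $ c e P x P d  d x e c c $  match d
  4  $ c e P x P    x e c c $    expand P -> λ
  5  $ c e P x      x e c c $    match x
  6  $ c e P        e c c $      expand P -> λ
  7  $ c e          e c c $      match e
  8  $ c            c c $        match c
  9  $              c $          error: stack empty but input remains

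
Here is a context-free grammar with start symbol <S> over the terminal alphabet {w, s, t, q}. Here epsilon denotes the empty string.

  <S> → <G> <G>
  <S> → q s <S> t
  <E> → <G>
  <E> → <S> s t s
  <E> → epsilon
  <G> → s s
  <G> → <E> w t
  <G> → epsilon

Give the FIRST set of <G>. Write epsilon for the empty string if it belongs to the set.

{epsilon, q, s, w}

FIRST(<S>) = {epsilon, q, s, w}  (via <G> <G>)
FIRST(<E>) = {epsilon, q, s, w}  (via <G>, <S> s t s)
FIRST(<G>) = {epsilon, q, s, w}  (via <E> w t)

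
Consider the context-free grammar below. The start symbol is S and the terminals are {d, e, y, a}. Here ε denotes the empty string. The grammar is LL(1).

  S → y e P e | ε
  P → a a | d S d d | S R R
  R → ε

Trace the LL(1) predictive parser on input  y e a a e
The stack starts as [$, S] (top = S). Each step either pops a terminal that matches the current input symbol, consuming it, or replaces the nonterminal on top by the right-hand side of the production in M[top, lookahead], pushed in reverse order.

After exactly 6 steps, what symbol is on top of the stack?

e

     Stack      Input        Action
  1  $ S        y e a a e $  expand S → y e P e
  2  $ e P e y  y e a a e $  match y
  3  $ e P e    e a a e $    match e
  4  $ e P      a a e $      expand P → a a
  5  $ e a a    a a e $      match a
  6  $ e a      a e $        match a
Stack after step 6: $ e (top = e).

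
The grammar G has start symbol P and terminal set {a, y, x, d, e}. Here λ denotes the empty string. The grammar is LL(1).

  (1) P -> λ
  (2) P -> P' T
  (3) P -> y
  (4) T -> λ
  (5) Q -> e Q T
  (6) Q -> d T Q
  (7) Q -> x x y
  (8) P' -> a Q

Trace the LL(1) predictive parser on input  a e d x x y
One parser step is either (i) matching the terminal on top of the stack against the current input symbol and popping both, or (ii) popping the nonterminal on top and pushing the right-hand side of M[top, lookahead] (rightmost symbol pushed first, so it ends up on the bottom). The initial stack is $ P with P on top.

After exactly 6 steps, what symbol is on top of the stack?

     Stack      Input          Action
  1  $ P        a e d x x y $  expand P -> P' T
  2  $ T P'     a e d x x y $  expand P' -> a Q
  3  $ T Q a    a e d x x y $  match a
  4  $ T Q      e d x x y $    expand Q -> e Q T
  5  $ T T Q e  e d x x y $    match e
  6  $ T T Q    d x x y $      expand Q -> d T Q
Stack after step 6: $ T T Q T d (top = d).

d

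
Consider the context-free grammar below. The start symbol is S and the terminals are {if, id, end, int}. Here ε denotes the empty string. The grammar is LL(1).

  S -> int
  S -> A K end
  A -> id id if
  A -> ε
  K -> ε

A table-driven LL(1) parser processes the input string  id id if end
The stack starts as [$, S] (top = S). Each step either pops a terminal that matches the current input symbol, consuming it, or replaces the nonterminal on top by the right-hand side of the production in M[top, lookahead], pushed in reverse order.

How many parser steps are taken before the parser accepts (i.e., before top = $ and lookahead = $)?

7

step 1: stack=$ S  input=id id if end $  — expand S -> A K end
step 2: stack=$ end K A  input=id id if end $  — expand A -> id id if
step 3: stack=$ end K if id id  input=id id if end $  — match id
step 4: stack=$ end K if id  input=id if end $  — match id
step 5: stack=$ end K if  input=if end $  — match if
step 6: stack=$ end K  input=end $  — expand K -> ε
step 7: stack=$ end  input=end $  — match end
Accept reached after 7 steps.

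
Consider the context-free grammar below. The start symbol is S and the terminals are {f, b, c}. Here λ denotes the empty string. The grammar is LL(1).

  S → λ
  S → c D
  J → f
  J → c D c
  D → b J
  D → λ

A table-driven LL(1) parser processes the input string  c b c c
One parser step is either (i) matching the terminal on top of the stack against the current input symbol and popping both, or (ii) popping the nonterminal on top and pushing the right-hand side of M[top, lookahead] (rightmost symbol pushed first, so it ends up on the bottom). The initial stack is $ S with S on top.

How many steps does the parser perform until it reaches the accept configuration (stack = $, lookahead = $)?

step 1: stack=$ S  input=c b c c $  — expand S → c D
step 2: stack=$ D c  input=c b c c $  — match c
step 3: stack=$ D  input=b c c $  — expand D → b J
step 4: stack=$ J b  input=b c c $  — match b
step 5: stack=$ J  input=c c $  — expand J → c D c
step 6: stack=$ c D c  input=c c $  — match c
step 7: stack=$ c D  input=c $  — expand D → λ
step 8: stack=$ c  input=c $  — match c
Accept reached after 8 steps.

8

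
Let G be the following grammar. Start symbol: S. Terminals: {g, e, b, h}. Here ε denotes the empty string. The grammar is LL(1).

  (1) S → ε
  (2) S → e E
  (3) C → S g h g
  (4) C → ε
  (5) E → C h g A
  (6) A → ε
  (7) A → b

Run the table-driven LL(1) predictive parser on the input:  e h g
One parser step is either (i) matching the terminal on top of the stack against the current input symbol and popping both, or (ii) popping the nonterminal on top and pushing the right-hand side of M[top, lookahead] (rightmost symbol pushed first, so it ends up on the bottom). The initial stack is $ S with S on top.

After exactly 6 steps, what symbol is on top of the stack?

A

     Stack      Input    Action
  1  $ S        e h g $  expand S → e E
  2  $ E e      e h g $  match e
  3  $ E        h g $    expand E → C h g A
  4  $ A g h C  h g $    expand C → ε
  5  $ A g h    h g $    match h
  6  $ A g      g $      match g
Stack after step 6: $ A (top = A).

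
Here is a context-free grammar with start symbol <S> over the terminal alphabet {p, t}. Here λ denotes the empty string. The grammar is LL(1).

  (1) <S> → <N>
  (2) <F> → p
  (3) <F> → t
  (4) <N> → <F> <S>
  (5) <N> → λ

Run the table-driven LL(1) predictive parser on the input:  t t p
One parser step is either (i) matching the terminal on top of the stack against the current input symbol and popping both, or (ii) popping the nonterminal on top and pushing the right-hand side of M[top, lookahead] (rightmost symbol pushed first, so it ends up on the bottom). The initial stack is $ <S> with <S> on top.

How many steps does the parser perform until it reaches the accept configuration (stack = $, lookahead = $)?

      Stack      Input    Action
   1  $ <S>      t t p $  expand <S> → <N>
   2  $ <N>      t t p $  expand <N> → <F> <S>
   3  $ <S> <F>  t t p $  expand <F> → t
   4  $ <S> t    t t p $  match t
   5  $ <S>      t p $    expand <S> → <N>
   6  $ <N>      t p $    expand <N> → <F> <S>
   7  $ <S> <F>  t p $    expand <F> → t
   8  $ <S> t    t p $    match t
   9  $ <S>      p $      expand <S> → <N>
  10  $ <N>      p $      expand <N> → <F> <S>
  11  $ <S> <F>  p $      expand <F> → p
  12  $ <S> p    p $      match p
  13  $ <S>      $        expand <S> → <N>
  14  $ <N>      $        expand <N> → λ
Accept reached after 14 steps.

14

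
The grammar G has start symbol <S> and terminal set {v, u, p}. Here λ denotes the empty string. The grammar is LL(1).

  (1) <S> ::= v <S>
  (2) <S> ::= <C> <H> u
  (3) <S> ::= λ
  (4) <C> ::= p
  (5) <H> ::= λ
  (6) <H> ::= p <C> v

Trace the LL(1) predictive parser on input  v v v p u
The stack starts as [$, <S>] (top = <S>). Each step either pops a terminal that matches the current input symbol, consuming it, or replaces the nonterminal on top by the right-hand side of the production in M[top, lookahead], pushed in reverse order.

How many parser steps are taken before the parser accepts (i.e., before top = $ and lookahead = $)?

      Stack        Input        Action
   1  $ <S>        v v v p u $  expand <S> ::= v <S>
   2  $ <S> v      v v v p u $  match v
   3  $ <S>        v v p u $    expand <S> ::= v <S>
   4  $ <S> v      v v p u $    match v
   5  $ <S>        v p u $      expand <S> ::= v <S>
   6  $ <S> v      v p u $      match v
   7  $ <S>        p u $        expand <S> ::= <C> <H> u
   8  $ u <H> <C>  p u $        expand <C> ::= p
   9  $ u <H> p    p u $        match p
  10  $ u <H>      u $          expand <H> ::= λ
  11  $ u          u $          match u
Accept reached after 11 steps.

11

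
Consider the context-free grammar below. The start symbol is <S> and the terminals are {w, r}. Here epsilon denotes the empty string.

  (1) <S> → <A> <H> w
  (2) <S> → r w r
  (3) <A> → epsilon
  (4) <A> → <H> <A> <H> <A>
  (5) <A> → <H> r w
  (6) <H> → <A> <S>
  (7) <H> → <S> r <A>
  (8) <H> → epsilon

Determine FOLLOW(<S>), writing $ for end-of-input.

{$, r, w}

FIRST(<S>) = {r, w}  (via <A> <H> w)
FIRST(<A>) = {epsilon, r, w}  (via <H> <A> <H> <A>, <H> r w)
FIRST(<H>) = {epsilon, r, w}  (via <A> <S>, <S> r <A>)
FOLLOW(<S>) includes $ since <S> is the start symbol.
FOLLOW(<S>): in <H>→<A> <S>, the suffix after <S> is empty, so FOLLOW(<S>) ⊇ FOLLOW(<H>) = {r, w}; in <H>→<S> r <A>, <S> is followed by r <A> with FIRST {r}. Thus FOLLOW(<S>) = {$, r, w}.
FOLLOW(<A>): in <S>→<A> <H> w, <A> is followed by <H> w with FIRST {r, w}; in <A>→<H> <A> <H> <A> (occurrence 1), <A> is followed by <H> <A> with FIRST {epsilon, r, w}; in <A>→<H> <A> <H> <A> (occurrence 1), the suffix after <A> is nullable (adds nothing new); in <A>→<H> <A> <H> <A> (occurrence 2), the suffix after <A> is empty (adds nothing new); in <H>→<A> <S>, <A> is followed by <S> with FIRST {r, w}; in <H>→<S> r <A>, the suffix after <A> is empty, so FOLLOW(<A>) ⊇ FOLLOW(<H>) = {r, w}. Thus FOLLOW(<A>) = {r, w}.
FOLLOW(<H>): in <S>→<A> <H> w, <H> is followed by w with FIRST {w}; in <A>→<H> <A> <H> <A> (occurrence 1), <H> is followed by <A> <H> <A> with FIRST {epsilon, r, w}; in <A>→<H> <A> <H> <A> (occurrence 1), the suffix after <H> is nullable, so FOLLOW(<H>) ⊇ FOLLOW(<A>) = {r, w}; in <A>→<H> <A> <H> <A> (occurrence 2), <H> is followed by <A> with FIRST {epsilon, r, w}; in <A>→<H> <A> <H> <A> (occurrence 2), the suffix after <H> is nullable, so FOLLOW(<H>) ⊇ FOLLOW(<A>) = {r, w}; in <A>→<H> r w, <H> is followed by r w with FIRST {r}. Thus FOLLOW(<H>) = {r, w}.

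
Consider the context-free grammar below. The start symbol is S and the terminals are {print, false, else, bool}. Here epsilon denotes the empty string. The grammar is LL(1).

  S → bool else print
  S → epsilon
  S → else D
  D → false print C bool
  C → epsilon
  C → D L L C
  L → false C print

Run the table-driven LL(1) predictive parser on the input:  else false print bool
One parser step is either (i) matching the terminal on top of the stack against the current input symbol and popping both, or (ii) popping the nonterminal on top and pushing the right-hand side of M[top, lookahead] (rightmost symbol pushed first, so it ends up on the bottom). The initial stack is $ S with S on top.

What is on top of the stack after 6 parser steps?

bool

step 1: stack=$ S  input=else false print bool $  — expand S → else D
step 2: stack=$ D else  input=else false print bool $  — match else
step 3: stack=$ D  input=false print bool $  — expand D → false print C bool
step 4: stack=$ bool C print false  input=false print bool $  — match false
step 5: stack=$ bool C print  input=print bool $  — match print
step 6: stack=$ bool C  input=bool $  — expand C → epsilon
Stack after step 6: $ bool (top = bool).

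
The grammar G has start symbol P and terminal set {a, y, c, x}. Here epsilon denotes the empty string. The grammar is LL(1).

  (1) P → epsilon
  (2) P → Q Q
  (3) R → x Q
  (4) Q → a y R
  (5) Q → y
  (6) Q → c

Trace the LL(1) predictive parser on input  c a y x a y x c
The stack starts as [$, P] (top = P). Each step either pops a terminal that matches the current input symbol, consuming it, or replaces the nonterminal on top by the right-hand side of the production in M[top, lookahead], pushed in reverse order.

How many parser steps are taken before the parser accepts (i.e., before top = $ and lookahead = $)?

step 1: stack=$ P  input=c a y x a y x c $  — expand P → Q Q
step 2: stack=$ Q Q  input=c a y x a y x c $  — expand Q → c
step 3: stack=$ Q c  input=c a y x a y x c $  — match c
step 4: stack=$ Q  input=a y x a y x c $  — expand Q → a y R
step 5: stack=$ R y a  input=a y x a y x c $  — match a
step 6: stack=$ R y  input=y x a y x c $  — match y
step 7: stack=$ R  input=x a y x c $  — expand R → x Q
step 8: stack=$ Q x  input=x a y x c $  — match x
step 9: stack=$ Q  input=a y x c $  — expand Q → a y R
step 10: stack=$ R y a  input=a y x c $  — match a
step 11: stack=$ R y  input=y x c $  — match y
step 12: stack=$ R  input=x c $  — expand R → x Q
step 13: stack=$ Q x  input=x c $  — match x
step 14: stack=$ Q  input=c $  — expand Q → c
step 15: stack=$ c  input=c $  — match c
Accept reached after 15 steps.

15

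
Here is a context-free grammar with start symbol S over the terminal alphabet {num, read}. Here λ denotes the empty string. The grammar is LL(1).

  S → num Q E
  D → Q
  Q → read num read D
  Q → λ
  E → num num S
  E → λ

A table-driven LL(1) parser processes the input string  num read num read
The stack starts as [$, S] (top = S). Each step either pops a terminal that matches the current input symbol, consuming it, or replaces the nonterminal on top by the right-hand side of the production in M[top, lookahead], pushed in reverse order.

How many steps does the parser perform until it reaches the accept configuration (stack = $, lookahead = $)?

step 1: stack=$ S  input=num read num read $  — expand S → num Q E
step 2: stack=$ E Q num  input=num read num read $  — match num
step 3: stack=$ E Q  input=read num read $  — expand Q → read num read D
step 4: stack=$ E D read num read  input=read num read $  — match read
step 5: stack=$ E D read num  input=num read $  — match num
step 6: stack=$ E D read  input=read $  — match read
step 7: stack=$ E D  input=$  — expand D → Q
step 8: stack=$ E Q  input=$  — expand Q → λ
step 9: stack=$ E  input=$  — expand E → λ
Accept reached after 9 steps.

9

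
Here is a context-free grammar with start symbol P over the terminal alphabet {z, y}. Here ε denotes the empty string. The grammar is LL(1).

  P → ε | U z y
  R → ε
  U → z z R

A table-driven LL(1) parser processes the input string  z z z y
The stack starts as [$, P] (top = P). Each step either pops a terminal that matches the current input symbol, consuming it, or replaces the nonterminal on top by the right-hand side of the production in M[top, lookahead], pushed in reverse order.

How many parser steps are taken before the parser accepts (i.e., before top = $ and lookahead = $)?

7

step 1: stack=$ P  input=z z z y $  — expand P → U z y
step 2: stack=$ y z U  input=z z z y $  — expand U → z z R
step 3: stack=$ y z R z z  input=z z z y $  — match z
step 4: stack=$ y z R z  input=z z y $  — match z
step 5: stack=$ y z R  input=z y $  — expand R → ε
step 6: stack=$ y z  input=z y $  — match z
step 7: stack=$ y  input=y $  — match y
Accept reached after 7 steps.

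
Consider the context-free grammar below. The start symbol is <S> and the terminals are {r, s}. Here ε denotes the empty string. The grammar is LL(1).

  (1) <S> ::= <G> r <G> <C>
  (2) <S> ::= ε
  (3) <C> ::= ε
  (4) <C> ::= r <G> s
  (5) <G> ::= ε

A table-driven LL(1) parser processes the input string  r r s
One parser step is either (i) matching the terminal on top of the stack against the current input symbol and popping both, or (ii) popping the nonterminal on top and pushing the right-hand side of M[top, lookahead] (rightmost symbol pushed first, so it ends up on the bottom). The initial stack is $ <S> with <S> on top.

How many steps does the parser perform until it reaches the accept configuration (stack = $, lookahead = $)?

8

     Stack            Input    Action
  1  $ <S>            r r s $  expand <S> ::= <G> r <G> <C>
  2  $ <C> <G> r <G>  r r s $  expand <G> ::= ε
  3  $ <C> <G> r      r r s $  match r
  4  $ <C> <G>        r s $    expand <G> ::= ε
  5  $ <C>            r s $    expand <C> ::= r <G> s
  6  $ s <G> r        r s $    match r
  7  $ s <G>          s $      expand <G> ::= ε
  8  $ s              s $      match s
Accept reached after 8 steps.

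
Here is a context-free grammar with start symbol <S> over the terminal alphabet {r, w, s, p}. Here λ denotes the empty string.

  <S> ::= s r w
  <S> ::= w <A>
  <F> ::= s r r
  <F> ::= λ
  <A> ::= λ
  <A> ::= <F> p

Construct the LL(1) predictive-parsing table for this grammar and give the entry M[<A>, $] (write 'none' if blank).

FIRST(<S>): from <S>::=s r w we get {s}; from <S>::=w <A> we get {w}. So FIRST(<S>) = {s, w}.
FIRST(<F>): from <F>::=s r r we get {s}; from <F>::=λ we get {λ}. So FIRST(<F>) = {λ, s}.
FIRST(<A>): from <A>::=λ we get {λ}; from <A>::=<F> p we get {p, s}. So FIRST(<A>) = {λ, p, s}.
FOLLOW(<S>) includes $ since <S> is the start symbol.
FOLLOW(<S>): <S> appears on no right-hand side. Thus FOLLOW(<S>) = {$}.
FOLLOW(<A>): in <S>::=w <A>, the suffix after <A> is empty, so FOLLOW(<A>) ⊇ FOLLOW(<S>) = {$}. Thus FOLLOW(<A>) = {$}.
For <A> ::= λ: FIRST(λ) = {λ}, so it goes in M[<A>, t] for t ∈ {}; since λ ∈ FIRST, also for every t ∈ FOLLOW(<A>) = {$}.
For <A> ::= <F> p: FIRST(<F> p) = {p, s}, so it goes in M[<A>, t] for t ∈ {p, s}.

<A> ::= λ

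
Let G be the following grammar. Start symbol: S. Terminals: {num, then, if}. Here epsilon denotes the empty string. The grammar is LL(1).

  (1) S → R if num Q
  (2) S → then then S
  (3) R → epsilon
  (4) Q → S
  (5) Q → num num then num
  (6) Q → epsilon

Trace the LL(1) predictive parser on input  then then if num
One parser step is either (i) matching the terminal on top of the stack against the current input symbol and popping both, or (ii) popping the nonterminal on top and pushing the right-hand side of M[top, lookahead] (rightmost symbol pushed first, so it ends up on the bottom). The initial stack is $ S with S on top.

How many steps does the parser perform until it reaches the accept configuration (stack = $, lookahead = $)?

     Stack          Input               Action
  1  $ S            then then if num $  expand S → then then S
  2  $ S then then  then then if num $  match then
  3  $ S then       then if num $       match then
  4  $ S            if num $            expand S → R if num Q
  5  $ Q num if R   if num $            expand R → epsilon
  6  $ Q num if     if num $            match if
  7  $ Q num        num $               match num
  8  $ Q            $                   expand Q → epsilon
Accept reached after 8 steps.

8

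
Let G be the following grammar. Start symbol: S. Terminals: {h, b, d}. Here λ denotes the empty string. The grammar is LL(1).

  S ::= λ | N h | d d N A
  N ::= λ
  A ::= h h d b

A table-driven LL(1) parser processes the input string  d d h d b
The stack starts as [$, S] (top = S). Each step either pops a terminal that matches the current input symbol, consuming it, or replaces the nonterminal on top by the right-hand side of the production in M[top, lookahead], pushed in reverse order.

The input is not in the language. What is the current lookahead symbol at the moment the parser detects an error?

     Stack      Input        Action
  1  $ S        d d h d b $  expand S ::= d d N A
  2  $ A N d d  d d h d b $  match d
  3  $ A N d    d h d b $    match d
  4  $ A N      h d b $      expand N ::= λ
  5  $ A        h d b $      expand A ::= h h d b
  6  $ b d h h  h d b $      match h
  7  $ b d h    d b $        error: top is terminal h but lookahead is d

d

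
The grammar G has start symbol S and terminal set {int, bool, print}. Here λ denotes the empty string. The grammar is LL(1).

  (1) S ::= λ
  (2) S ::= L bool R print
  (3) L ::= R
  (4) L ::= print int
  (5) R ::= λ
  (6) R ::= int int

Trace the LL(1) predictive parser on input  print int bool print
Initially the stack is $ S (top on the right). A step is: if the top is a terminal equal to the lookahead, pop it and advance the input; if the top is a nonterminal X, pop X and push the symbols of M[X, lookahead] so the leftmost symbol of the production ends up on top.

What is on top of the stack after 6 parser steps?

step 1: stack=$ S  input=print int bool print $  — expand S ::= L bool R print
step 2: stack=$ print R bool L  input=print int bool print $  — expand L ::= print int
step 3: stack=$ print R bool int print  input=print int bool print $  — match print
step 4: stack=$ print R bool int  input=int bool print $  — match int
step 5: stack=$ print R bool  input=bool print $  — match bool
step 6: stack=$ print R  input=print $  — expand R ::= λ
Stack after step 6: $ print (top = print).

print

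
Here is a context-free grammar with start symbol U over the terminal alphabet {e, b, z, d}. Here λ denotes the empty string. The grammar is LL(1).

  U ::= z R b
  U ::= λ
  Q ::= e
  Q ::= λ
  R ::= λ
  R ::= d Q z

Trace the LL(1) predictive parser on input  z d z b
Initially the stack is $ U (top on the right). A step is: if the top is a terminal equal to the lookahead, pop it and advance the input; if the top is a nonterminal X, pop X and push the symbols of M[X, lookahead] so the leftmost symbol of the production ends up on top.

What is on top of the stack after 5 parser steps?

z

     Stack      Input      Action
  1  $ U        z d z b $  expand U ::= z R b
  2  $ b R z    z d z b $  match z
  3  $ b R      d z b $    expand R ::= d Q z
  4  $ b z Q d  d z b $    match d
  5  $ b z Q    z b $      expand Q ::= λ
Stack after step 5: $ b z (top = z).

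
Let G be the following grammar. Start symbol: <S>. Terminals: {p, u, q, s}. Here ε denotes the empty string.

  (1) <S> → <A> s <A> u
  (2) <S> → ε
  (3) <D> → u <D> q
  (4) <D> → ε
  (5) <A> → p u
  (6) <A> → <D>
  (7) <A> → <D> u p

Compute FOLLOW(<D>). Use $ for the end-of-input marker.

{q, s, u}

FIRST(<D>): from <D>→u <D> q we get {u}; from <D>→ε we get {ε}. So FIRST(<D>) = {ε, u}.
FIRST(<A>): from <A>→p u we get {p}; from <A>→<D> we get {ε, u}; from <A>→<D> u p we get {u}. So FIRST(<A>) = {ε, p, u}.
FIRST(<S>): from <S>→<A> s <A> u we get {p, s, u}; from <S>→ε we get {ε}. So FIRST(<S>) = {ε, p, s, u}.
FOLLOW(<S>) includes $ since <S> is the start symbol.
FOLLOW(<S>): <S> appears on no right-hand side. Thus FOLLOW(<S>) = {$}.
FOLLOW(<A>): in <S>→<A> s <A> u (occurrence 1), <A> is followed by s <A> u with FIRST {s}; in <S>→<A> s <A> u (occurrence 2), <A> is followed by u with FIRST {u}. Thus FOLLOW(<A>) = {s, u}.
FOLLOW(<D>): in <D>→u <D> q, <D> is followed by q with FIRST {q}; in <A>→<D>, the suffix after <D> is empty, so FOLLOW(<D>) ⊇ FOLLOW(<A>) = {s, u}; in <A>→<D> u p, <D> is followed by u p with FIRST {u}. Thus FOLLOW(<D>) = {q, s, u}.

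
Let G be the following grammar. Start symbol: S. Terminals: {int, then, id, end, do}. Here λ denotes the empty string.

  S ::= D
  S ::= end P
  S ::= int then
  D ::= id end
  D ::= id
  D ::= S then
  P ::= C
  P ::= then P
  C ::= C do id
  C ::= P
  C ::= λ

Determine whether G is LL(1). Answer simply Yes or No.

FIRST(S) = {end, id, int}
FIRST(D) = {end, id, int}
FIRST(P) = {λ, do, then}
FIRST(C) = {λ, do, then}
FOLLOW(S) = {$, then}
FOLLOW(D) = {$, then}
FOLLOW(P) = {$, do, then}
FOLLOW(C) = {$, do, then}
Cell M[C, $] receives both C ::= P and C ::= λ — the grammar is not LL(1).

No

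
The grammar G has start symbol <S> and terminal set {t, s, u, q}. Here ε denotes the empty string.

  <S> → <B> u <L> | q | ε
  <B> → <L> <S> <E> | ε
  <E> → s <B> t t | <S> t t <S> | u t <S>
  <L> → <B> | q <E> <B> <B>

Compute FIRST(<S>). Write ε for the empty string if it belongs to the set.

{ε, q, s, t, u}

FIRST(<S>) = {ε, q, s, t, u}  (via <B> u <L>)
FIRST(<E>) = {q, s, t, u}  (via <S> t t <S>)
FIRST(<B>) = {ε, q, s, t, u}  (via <L> <S> <E>)
FIRST(<L>) = {ε, q, s, t, u}  (via <B>)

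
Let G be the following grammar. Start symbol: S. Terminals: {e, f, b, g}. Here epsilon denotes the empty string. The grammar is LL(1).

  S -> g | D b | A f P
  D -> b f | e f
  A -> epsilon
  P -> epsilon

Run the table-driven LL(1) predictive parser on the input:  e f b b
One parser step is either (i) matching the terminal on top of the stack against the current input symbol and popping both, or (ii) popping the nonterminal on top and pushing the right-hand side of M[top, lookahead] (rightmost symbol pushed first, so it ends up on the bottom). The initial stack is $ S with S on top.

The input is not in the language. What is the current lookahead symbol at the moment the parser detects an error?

b

step 1: stack=$ S  input=e f b b $  — expand S -> D b
step 2: stack=$ b D  input=e f b b $  — expand D -> e f
step 3: stack=$ b f e  input=e f b b $  — match e
step 4: stack=$ b f  input=f b b $  — match f
step 5: stack=$ b  input=b b $  — match b
step 6: stack=$  input=b $  — error: stack empty but input remains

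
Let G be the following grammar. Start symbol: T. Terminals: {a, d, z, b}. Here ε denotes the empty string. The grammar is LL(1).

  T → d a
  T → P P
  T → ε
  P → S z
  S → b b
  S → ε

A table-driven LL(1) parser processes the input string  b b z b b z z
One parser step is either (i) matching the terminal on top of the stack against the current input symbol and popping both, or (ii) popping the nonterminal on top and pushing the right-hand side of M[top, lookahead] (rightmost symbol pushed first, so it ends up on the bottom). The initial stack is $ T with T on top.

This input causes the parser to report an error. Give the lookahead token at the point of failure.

      Stack      Input            Action
   1  $ T        b b z b b z z $  expand T → P P
   2  $ P P      b b z b b z z $  expand P → S z
   3  $ P z S    b b z b b z z $  expand S → b b
   4  $ P z b b  b b z b b z z $  match b
   5  $ P z b    b z b b z z $    match b
   6  $ P z      z b b z z $      match z
   7  $ P        b b z z $        expand P → S z
   8  $ z S      b b z z $        expand S → b b
   9  $ z b b    b b z z $        match b
  10  $ z b      b z z $          match b
  11  $ z        z z $            match z
  12  $          z $              error: stack empty but input remains

z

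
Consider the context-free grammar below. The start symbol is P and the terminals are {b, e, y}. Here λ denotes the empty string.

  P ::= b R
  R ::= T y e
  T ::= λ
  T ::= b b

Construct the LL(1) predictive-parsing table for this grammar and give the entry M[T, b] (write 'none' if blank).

FIRST(P) = {b}
FIRST(T) = {λ, b}
FIRST(R) = {b, y}  (via T y e)
FOLLOW(P) includes $ since P is the start symbol.
FOLLOW(T): in R::=T y e, T is followed by y e with FIRST {y}. Thus FOLLOW(T) = {y}.
For T ::= λ: FIRST(λ) = {λ}, so it goes in M[T, t] for t ∈ {}; since λ ∈ FIRST, also for every t ∈ FOLLOW(T) = {y}.
For T ::= b b: FIRST(b b) = {b}, so it goes in M[T, t] for t ∈ {b}.

T ::= b b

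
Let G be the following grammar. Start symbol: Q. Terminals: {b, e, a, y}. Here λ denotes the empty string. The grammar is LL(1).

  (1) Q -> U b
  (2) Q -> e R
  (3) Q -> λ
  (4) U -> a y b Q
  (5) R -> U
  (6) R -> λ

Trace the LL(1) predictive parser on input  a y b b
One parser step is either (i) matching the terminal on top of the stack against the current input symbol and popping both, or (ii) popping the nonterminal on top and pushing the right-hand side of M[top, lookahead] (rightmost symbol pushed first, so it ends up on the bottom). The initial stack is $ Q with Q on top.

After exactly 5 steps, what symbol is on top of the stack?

Q

     Stack        Input      Action
  1  $ Q          a y b b $  expand Q -> U b
  2  $ b U        a y b b $  expand U -> a y b Q
  3  $ b Q b y a  a y b b $  match a
  4  $ b Q b y    y b b $    match y
  5  $ b Q b      b b $      match b
Stack after step 5: $ b Q (top = Q).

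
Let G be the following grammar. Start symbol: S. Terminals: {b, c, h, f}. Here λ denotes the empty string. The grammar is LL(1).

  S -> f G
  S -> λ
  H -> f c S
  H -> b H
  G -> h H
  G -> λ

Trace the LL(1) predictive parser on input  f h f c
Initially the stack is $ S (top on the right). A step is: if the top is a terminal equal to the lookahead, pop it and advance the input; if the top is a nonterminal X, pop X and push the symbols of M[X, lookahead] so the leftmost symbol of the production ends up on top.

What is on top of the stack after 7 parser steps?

S

step 1: stack=$ S  input=f h f c $  — expand S -> f G
step 2: stack=$ G f  input=f h f c $  — match f
step 3: stack=$ G  input=h f c $  — expand G -> h H
step 4: stack=$ H h  input=h f c $  — match h
step 5: stack=$ H  input=f c $  — expand H -> f c S
step 6: stack=$ S c f  input=f c $  — match f
step 7: stack=$ S c  input=c $  — match c
Stack after step 7: $ S (top = S).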